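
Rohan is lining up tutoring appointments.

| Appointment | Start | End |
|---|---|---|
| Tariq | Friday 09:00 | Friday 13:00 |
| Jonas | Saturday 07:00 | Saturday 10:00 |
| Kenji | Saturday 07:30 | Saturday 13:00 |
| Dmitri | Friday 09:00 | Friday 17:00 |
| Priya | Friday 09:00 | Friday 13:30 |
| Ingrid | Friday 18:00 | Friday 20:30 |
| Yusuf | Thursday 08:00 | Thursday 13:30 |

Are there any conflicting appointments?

Two intervals overlap when each starts before the other ends.
Sorted by start: Yusuf, Tariq, Dmitri, Priya, Ingrid, Jonas, Kenji.
Tariq starts after Yusuf ends; Yusuf is clear from here.
Dmitri starts before Tariq ends → Tariq and Dmitri overlap.
That's a conflict, so the schedule is not conflict-free.

Yes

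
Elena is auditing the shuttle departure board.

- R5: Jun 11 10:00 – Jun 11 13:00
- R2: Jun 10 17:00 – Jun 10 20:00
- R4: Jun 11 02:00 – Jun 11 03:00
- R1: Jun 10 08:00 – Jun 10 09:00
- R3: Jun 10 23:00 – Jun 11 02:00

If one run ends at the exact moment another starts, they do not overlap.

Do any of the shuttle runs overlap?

No

Sorted by start: R1, R2, R3, R4, R5.
R2 starts after R1 ends; R1 is clear from here.
R3 starts after R2 ends; R2 is clear from here.
R4 starts exactly when R3 ends (back-to-back, no overlap); R3 is clear from here.
R5 starts after R4 ends.
Every pair is clear; the schedule has no overlaps.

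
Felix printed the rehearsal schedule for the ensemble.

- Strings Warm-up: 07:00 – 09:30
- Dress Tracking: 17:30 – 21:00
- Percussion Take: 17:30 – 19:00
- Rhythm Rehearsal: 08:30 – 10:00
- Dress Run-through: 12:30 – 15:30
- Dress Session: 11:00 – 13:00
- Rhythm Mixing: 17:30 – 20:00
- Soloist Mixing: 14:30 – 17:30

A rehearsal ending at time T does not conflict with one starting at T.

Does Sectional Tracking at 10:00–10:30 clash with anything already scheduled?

No — it doesn't clash with anything

Strings Warm-up: ends 09:30 at or before Sectional Tracking starts 10:00 → clear.
Rhythm Rehearsal: ends 10:00 at or before Sectional Tracking starts 10:00 → clear.
Dress Session: starts 11:00 at or after Sectional Tracking ends 10:30 → clear.
Dress Run-through: starts 12:30 at or after Sectional Tracking ends 10:30 → clear.
Soloist Mixing: starts 14:30 at or after Sectional Tracking ends 10:30 → clear.
Percussion Take: starts 17:30 at or after Sectional Tracking ends 10:30 → clear.
Rhythm Mixing: starts 17:30 at or after Sectional Tracking ends 10:30 → clear.
Dress Tracking: starts 17:30 at or after Sectional Tracking ends 10:30 → clear.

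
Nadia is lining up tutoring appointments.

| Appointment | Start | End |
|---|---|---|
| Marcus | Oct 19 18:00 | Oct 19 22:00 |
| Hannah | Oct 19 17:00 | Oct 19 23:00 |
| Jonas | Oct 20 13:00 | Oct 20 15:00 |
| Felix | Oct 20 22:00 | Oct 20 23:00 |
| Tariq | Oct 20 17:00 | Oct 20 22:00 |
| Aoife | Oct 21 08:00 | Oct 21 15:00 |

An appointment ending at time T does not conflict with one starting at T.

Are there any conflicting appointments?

Two intervals overlap when each starts before the other ends.
Sorted by start: Hannah, Marcus, Jonas, Tariq, Felix, Aoife.
Marcus starts before Hannah ends → Hannah and Marcus overlap.
That's a conflict, so the schedule is not conflict-free.

Yes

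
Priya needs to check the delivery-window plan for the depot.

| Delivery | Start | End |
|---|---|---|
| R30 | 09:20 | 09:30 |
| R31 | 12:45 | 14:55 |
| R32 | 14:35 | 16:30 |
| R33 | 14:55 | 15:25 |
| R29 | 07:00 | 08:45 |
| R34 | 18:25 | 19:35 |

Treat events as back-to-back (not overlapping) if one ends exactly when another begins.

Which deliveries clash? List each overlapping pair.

Check each pair: they overlap iff neither finishes before the other starts.
Sorted by start: R29, R30, R31, R32, R33, R34.
R30 starts after R29 ends — done with R29.
R31 starts after R30 ends — done with R30.
R32 starts before R31 ends → R31 and R32 overlap.
R33 starts exactly when R31 ends (back-to-back, no overlap) — done with R31.
R33 starts before R32 ends → R32 and R33 overlap.
R34 starts after R32 ends.
R34 starts after R33 ends.

R31 & R32, R32 & R33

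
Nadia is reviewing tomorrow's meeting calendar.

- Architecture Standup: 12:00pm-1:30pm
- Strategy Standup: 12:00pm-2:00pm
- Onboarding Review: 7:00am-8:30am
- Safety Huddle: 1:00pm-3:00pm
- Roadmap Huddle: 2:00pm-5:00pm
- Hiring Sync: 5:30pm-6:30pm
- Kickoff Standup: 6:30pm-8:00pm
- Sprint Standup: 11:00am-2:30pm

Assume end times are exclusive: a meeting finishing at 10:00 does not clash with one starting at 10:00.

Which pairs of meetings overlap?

Architecture Standup & Safety Huddle, Architecture Standup & Sprint Standup, Architecture Standup & Strategy Standup, Roadmap Huddle & Safety Huddle, Roadmap Huddle & Sprint Standup, Safety Huddle & Sprint Standup, Safety Huddle & Strategy Standup, Sprint Standup & Strategy Standup

Sorted by start: Onboarding Review, Sprint Standup, Architecture Standup, Strategy Standup, Safety Huddle, Roadmap Huddle, Hiring Sync, Kickoff Standup.
Sprint Standup starts after Onboarding Review ends — done with Onboarding Review.
Architecture Standup starts before Sprint Standup ends → Sprint Standup and Architecture Standup overlap.
Strategy Standup starts before Sprint Standup ends → Sprint Standup and Strategy Standup overlap.
Safety Huddle starts before Sprint Standup ends → Sprint Standup and Safety Huddle overlap.
Roadmap Huddle starts before Sprint Standup ends → Sprint Standup and Roadmap Huddle overlap.
Hiring Sync starts after Sprint Standup ends — done with Sprint Standup.
Strategy Standup starts before Architecture Standup ends → Architecture Standup and Strategy Standup overlap.
Safety Huddle starts before Architecture Standup ends → Architecture Standup and Safety Huddle overlap.
Roadmap Huddle starts after Architecture Standup ends — done with Architecture Standup.
Safety Huddle starts before Strategy Standup ends → Strategy Standup and Safety Huddle overlap.
Roadmap Huddle starts exactly when Strategy Standup ends (back-to-back, no overlap) — done with Strategy Standup.
Roadmap Huddle starts before Safety Huddle ends → Safety Huddle and Roadmap Huddle overlap.
Hiring Sync starts after Safety Huddle ends — done with Safety Huddle.
Hiring Sync starts after Roadmap Huddle ends — done with Roadmap Huddle.
Kickoff Standup starts exactly when Hiring Sync ends (back-to-back, no overlap).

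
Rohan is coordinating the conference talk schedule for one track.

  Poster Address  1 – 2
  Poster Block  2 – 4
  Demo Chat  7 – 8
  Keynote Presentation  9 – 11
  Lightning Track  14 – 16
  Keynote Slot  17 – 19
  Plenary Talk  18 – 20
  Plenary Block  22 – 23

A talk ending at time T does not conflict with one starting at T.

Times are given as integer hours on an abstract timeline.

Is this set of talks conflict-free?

Sorted by start: Poster Address, Poster Block, Demo Chat, Keynote Presentation, Lightning Track, Keynote Slot, Plenary Talk, Plenary Block.
Poster Block starts exactly when Poster Address ends (back-to-back, no overlap) — done with Poster Address.
Demo Chat starts after Poster Block ends — done with Poster Block.
Keynote Presentation starts after Demo Chat ends — done with Demo Chat.
Lightning Track starts after Keynote Presentation ends — done with Keynote Presentation.
Keynote Slot starts after Lightning Track ends — done with Lightning Track.
Plenary Talk starts before Keynote Slot ends → Keynote Slot and Plenary Talk overlap.
That's a conflict, so the schedule is not conflict-free.

No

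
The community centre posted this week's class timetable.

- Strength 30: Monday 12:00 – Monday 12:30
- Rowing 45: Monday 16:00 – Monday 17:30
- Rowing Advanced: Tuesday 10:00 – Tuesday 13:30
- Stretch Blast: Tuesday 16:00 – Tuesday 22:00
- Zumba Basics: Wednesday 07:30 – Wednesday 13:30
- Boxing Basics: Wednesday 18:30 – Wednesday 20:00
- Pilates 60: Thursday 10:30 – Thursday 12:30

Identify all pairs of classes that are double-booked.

no overlapping pairs

Sorted by start: Strength 30, Rowing 45, Rowing Advanced, Stretch Blast, Zumba Basics, Boxing Basics, Pilates 60.
Rowing 45 starts after Strength 30 ends, so Strength 30 has no further overlaps.
Rowing Advanced starts after Rowing 45 ends, so Rowing 45 has no further overlaps.
Stretch Blast starts after Rowing Advanced ends, so Rowing Advanced has no further overlaps.
Zumba Basics starts after Stretch Blast ends, so Stretch Blast has no further overlaps.
Boxing Basics starts after Zumba Basics ends, so Zumba Basics has no further overlaps.
Pilates 60 starts after Boxing Basics ends.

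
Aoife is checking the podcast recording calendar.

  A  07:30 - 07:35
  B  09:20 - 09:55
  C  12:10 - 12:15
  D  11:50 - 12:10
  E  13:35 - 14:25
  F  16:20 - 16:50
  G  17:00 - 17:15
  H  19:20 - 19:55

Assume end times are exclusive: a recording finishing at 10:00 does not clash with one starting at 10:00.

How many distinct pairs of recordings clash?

0

Sorted by start: A, B, D, C, E, F, G, H.
B starts after A ends; A is clear from here.
D starts after B ends; B is clear from here.
C starts exactly when D ends (back-to-back, no overlap); D is clear from here.
E starts after C ends; C is clear from here.
F starts after E ends; E is clear from here.
G starts after F ends; F is clear from here.
H starts after G ends.
No pair overlaps.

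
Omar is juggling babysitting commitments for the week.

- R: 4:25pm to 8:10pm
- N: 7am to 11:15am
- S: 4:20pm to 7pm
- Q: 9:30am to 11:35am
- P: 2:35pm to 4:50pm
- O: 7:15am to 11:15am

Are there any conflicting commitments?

Sorted by start: N, O, Q, P, S, R.
O starts before N ends → N and O overlap.
That's a conflict, so the schedule is not conflict-free.

Yes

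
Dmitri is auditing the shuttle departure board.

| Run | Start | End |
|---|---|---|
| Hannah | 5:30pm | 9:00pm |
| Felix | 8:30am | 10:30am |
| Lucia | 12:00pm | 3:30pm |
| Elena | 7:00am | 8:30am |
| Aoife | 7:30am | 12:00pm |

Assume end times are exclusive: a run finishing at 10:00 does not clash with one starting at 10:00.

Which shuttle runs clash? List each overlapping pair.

Aoife & Elena, Aoife & Felix

Check each pair: they overlap iff neither finishes before the other starts.
Sorted by start: Elena, Aoife, Felix, Lucia, Hannah.
Aoife starts before Elena ends → Elena and Aoife overlap.
Felix starts exactly when Elena ends (back-to-back, no overlap), so nothing later overlaps Elena either.
Felix starts before Aoife ends → Aoife and Felix overlap.
Lucia starts exactly when Aoife ends (back-to-back, no overlap), so nothing later overlaps Aoife either.
Lucia starts after Felix ends, so nothing later overlaps Felix either.
Hannah starts after Lucia ends.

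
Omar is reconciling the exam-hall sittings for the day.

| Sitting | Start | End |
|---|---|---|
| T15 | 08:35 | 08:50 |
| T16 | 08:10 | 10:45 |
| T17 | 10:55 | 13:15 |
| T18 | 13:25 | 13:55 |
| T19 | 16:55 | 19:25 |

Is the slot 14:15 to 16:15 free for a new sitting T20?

Yes — the slot is free

T16: ends 10:45 at or before T20 starts 14:15 → clear.
T15: ends 08:50 at or before T20 starts 14:15 → clear.
T17: ends 13:15 at or before T20 starts 14:15 → clear.
T18: ends 13:55 at or before T20 starts 14:15 → clear.
T19: starts 16:55 at or after T20 ends 16:15 → clear.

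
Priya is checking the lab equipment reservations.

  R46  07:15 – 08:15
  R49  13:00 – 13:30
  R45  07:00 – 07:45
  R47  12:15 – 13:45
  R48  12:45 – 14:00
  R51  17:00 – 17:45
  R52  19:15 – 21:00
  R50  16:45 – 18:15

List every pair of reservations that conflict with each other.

Two intervals overlap when each starts before the other ends.
Sorted by start: R45, R46, R47, R48, R49, R50, R51, R52.
R46 starts before R45 ends → R45 and R46 overlap.
R47 starts after R45 ends, so nothing later overlaps R45 either.
R47 starts after R46 ends, so nothing later overlaps R46 either.
R48 starts before R47 ends → R47 and R48 overlap.
R49 starts before R47 ends → R47 and R49 overlap.
R50 starts after R47 ends, so nothing later overlaps R47 either.
R49 starts before R48 ends → R48 and R49 overlap.
R50 starts after R48 ends, so nothing later overlaps R48 either.
R50 starts after R49 ends, so nothing later overlaps R49 either.
R51 starts before R50 ends → R50 and R51 overlap.
R52 starts after R50 ends.
R52 starts after R51 ends.

R45 & R46, R47 & R48, R47 & R49, R48 & R49, R50 & R51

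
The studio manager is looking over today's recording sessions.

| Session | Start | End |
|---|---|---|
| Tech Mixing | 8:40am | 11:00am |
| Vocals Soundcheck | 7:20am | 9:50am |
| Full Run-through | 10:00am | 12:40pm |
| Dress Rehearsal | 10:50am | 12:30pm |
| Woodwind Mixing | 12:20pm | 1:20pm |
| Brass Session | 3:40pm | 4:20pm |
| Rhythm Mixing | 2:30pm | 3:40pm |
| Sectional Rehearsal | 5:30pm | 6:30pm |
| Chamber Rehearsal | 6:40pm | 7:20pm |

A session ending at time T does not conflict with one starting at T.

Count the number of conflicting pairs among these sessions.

6

Sorted by start: Vocals Soundcheck, Tech Mixing, Full Run-through, Dress Rehearsal, Woodwind Mixing, Rhythm Mixing, Brass Session, Sectional Rehearsal, Chamber Rehearsal.
Tech Mixing starts before Vocals Soundcheck ends → Vocals Soundcheck and Tech Mixing overlap.
Full Run-through starts after Vocals Soundcheck ends — done with Vocals Soundcheck.
Full Run-through starts before Tech Mixing ends → Tech Mixing and Full Run-through overlap.
Dress Rehearsal starts before Tech Mixing ends → Tech Mixing and Dress Rehearsal overlap.
Woodwind Mixing starts after Tech Mixing ends — done with Tech Mixing.
Dress Rehearsal starts before Full Run-through ends → Full Run-through and Dress Rehearsal overlap.
Woodwind Mixing starts before Full Run-through ends → Full Run-through and Woodwind Mixing overlap.
Rhythm Mixing starts after Full Run-through ends — done with Full Run-through.
Woodwind Mixing starts before Dress Rehearsal ends → Dress Rehearsal and Woodwind Mixing overlap.
Rhythm Mixing starts after Dress Rehearsal ends — done with Dress Rehearsal.
Rhythm Mixing starts after Woodwind Mixing ends — done with Woodwind Mixing.
Brass Session starts exactly when Rhythm Mixing ends (back-to-back, no overlap) — done with Rhythm Mixing.
Sectional Rehearsal starts after Brass Session ends — done with Brass Session.
Chamber Rehearsal starts after Sectional Rehearsal ends.
Overlapping pairs: Dress Rehearsal & Full Run-through, Dress Rehearsal & Tech Mixing, Dress Rehearsal & Woodwind Mixing, Full Run-through & Tech Mixing, Full Run-through & Woodwind Mixing, Tech Mixing & Vocals Soundcheck — 6 in total.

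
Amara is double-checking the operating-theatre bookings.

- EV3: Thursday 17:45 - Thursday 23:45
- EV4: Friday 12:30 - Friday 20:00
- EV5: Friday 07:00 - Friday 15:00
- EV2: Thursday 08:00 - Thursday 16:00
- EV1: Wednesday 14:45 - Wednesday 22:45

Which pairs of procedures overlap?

EV4 & EV5

Two intervals overlap when each starts before the other ends.
Sorted by start: EV1, EV2, EV3, EV5, EV4.
EV2 starts after EV1 ends — done with EV1.
EV3 starts after EV2 ends — done with EV2.
EV5 starts after EV3 ends — done with EV3.
EV4 starts before EV5 ends → EV5 and EV4 overlap.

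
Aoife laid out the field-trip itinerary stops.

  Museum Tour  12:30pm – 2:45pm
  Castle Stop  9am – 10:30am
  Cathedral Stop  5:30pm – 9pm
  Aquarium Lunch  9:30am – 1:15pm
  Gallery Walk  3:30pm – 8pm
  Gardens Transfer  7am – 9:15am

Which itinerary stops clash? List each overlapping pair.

Sorted by start: Gardens Transfer, Castle Stop, Aquarium Lunch, Museum Tour, Gallery Walk, Cathedral Stop.
Castle Stop starts before Gardens Transfer ends → Gardens Transfer and Castle Stop overlap.
Aquarium Lunch starts after Gardens Transfer ends — done with Gardens Transfer.
Aquarium Lunch starts before Castle Stop ends → Castle Stop and Aquarium Lunch overlap.
Museum Tour starts after Castle Stop ends — done with Castle Stop.
Museum Tour starts before Aquarium Lunch ends → Aquarium Lunch and Museum Tour overlap.
Gallery Walk starts after Aquarium Lunch ends — done with Aquarium Lunch.
Gallery Walk starts after Museum Tour ends — done with Museum Tour.
Cathedral Stop starts before Gallery Walk ends → Gallery Walk and Cathedral Stop overlap.

Aquarium Lunch & Castle Stop, Aquarium Lunch & Museum Tour, Castle Stop & Gardens Transfer, Cathedral Stop & Gallery Walk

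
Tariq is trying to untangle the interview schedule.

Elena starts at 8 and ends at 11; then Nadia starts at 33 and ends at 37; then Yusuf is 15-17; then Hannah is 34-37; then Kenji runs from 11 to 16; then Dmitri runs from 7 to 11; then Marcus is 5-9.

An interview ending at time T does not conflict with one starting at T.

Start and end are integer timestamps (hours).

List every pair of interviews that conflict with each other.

Dmitri & Elena, Dmitri & Marcus, Elena & Marcus, Hannah & Nadia, Kenji & Yusuf

Check each pair: they overlap iff neither finishes before the other starts.
Sorted by start: Marcus, Dmitri, Elena, Kenji, Yusuf, Nadia, Hannah.
Dmitri starts before Marcus ends → Marcus and Dmitri overlap.
Elena starts before Marcus ends → Marcus and Elena overlap.
Kenji starts after Marcus ends; Marcus is clear from here.
Elena starts before Dmitri ends → Dmitri and Elena overlap.
Kenji starts exactly when Dmitri ends (back-to-back, no overlap); Dmitri is clear from here.
Kenji starts exactly when Elena ends (back-to-back, no overlap); Elena is clear from here.
Yusuf starts before Kenji ends → Kenji and Yusuf overlap.
Nadia starts after Kenji ends; Kenji is clear from here.
Nadia starts after Yusuf ends; Yusuf is clear from here.
Hannah starts before Nadia ends → Nadia and Hannah overlap.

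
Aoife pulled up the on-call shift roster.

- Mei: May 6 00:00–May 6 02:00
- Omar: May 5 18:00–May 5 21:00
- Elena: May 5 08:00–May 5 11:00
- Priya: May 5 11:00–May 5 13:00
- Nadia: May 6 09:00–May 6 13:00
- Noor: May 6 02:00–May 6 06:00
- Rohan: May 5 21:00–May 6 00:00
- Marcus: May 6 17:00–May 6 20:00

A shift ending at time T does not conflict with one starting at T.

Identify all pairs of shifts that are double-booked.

Sorted by start: Elena, Priya, Omar, Rohan, Mei, Noor, Nadia, Marcus.
Priya starts exactly when Elena ends (back-to-back, no overlap); Elena is clear from here.
Omar starts after Priya ends; Priya is clear from here.
Rohan starts exactly when Omar ends (back-to-back, no overlap); Omar is clear from here.
Mei starts exactly when Rohan ends (back-to-back, no overlap); Rohan is clear from here.
Noor starts exactly when Mei ends (back-to-back, no overlap); Mei is clear from here.
Nadia starts after Noor ends; Noor is clear from here.
Marcus starts after Nadia ends.

none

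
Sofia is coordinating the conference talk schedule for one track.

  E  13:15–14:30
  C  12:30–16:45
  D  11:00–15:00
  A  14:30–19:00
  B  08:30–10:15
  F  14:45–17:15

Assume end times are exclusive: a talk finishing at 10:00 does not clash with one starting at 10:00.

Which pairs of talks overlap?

Sorted by start: B, D, C, E, A, F.
D starts after B ends — done with B.
C starts before D ends → D and C overlap.
E starts before D ends → D and E overlap.
A starts before D ends → D and A overlap.
F starts before D ends → D and F overlap.
E starts before C ends → C and E overlap.
A starts before C ends → C and A overlap.
F starts before C ends → C and F overlap.
A starts exactly when E ends (back-to-back, no overlap) — done with E.
F starts before A ends → A and F overlap.

A & C, A & D, A & F, C & D, C & E, C & F, D & E, D & F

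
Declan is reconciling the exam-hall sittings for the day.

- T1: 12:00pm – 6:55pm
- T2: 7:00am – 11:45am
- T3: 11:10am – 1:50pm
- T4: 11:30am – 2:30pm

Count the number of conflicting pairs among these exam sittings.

Sorted by start: T2, T3, T4, T1.
T3 starts before T2 ends → T2 and T3 overlap.
T4 starts before T2 ends → T2 and T4 overlap.
T1 starts after T2 ends.
T4 starts before T3 ends → T3 and T4 overlap.
T1 starts before T3 ends → T3 and T1 overlap.
T1 starts before T4 ends → T4 and T1 overlap.
Overlapping pairs: T1 & T3, T1 & T4, T2 & T3, T2 & T4, T3 & T4 — 5 in total.

5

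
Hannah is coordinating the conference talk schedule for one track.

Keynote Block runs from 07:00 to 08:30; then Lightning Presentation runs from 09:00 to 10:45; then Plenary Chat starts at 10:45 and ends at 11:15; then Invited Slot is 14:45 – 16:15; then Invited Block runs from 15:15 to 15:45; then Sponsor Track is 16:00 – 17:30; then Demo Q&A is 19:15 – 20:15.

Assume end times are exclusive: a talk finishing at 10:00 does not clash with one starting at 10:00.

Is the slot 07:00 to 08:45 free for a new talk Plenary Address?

Keynote Block: starts 07:00 before Plenary Address ends 08:45, and ends 08:30 after Plenary Address starts 07:00 → overlap.
Lightning Presentation: starts 09:00 at or after Plenary Address ends 08:45 → clear.
Plenary Chat: starts 10:45 at or after Plenary Address ends 08:45 → clear.
Invited Slot: starts 14:45 at or after Plenary Address ends 08:45 → clear.
Invited Block: starts 15:15 at or after Plenary Address ends 08:45 → clear.
Sponsor Track: starts 16:00 at or after Plenary Address ends 08:45 → clear.
Demo Q&A: starts 19:15 at or after Plenary Address ends 08:45 → clear.
Plenary Address overlaps Keynote Block.

No — it overlaps Keynote Block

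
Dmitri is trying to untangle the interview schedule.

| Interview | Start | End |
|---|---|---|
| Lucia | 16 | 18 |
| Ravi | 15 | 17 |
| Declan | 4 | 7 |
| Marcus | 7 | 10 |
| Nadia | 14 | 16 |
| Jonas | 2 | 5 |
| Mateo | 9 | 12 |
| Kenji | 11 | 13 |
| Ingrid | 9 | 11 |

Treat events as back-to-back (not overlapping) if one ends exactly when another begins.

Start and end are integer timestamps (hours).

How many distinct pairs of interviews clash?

Sorted by start: Jonas, Declan, Marcus, Ingrid, Mateo, Kenji, Nadia, Ravi, Lucia.
Declan starts before Jonas ends → Jonas and Declan overlap.
Marcus starts after Jonas ends — done with Jonas.
Marcus starts exactly when Declan ends (back-to-back, no overlap) — done with Declan.
Ingrid starts before Marcus ends → Marcus and Ingrid overlap.
Mateo starts before Marcus ends → Marcus and Mateo overlap.
Kenji starts after Marcus ends — done with Marcus.
Mateo starts before Ingrid ends → Ingrid and Mateo overlap.
Kenji starts exactly when Ingrid ends (back-to-back, no overlap) — done with Ingrid.
Kenji starts before Mateo ends → Mateo and Kenji overlap.
Nadia starts after Mateo ends — done with Mateo.
Nadia starts after Kenji ends — done with Kenji.
Ravi starts before Nadia ends → Nadia and Ravi overlap.
Lucia starts exactly when Nadia ends (back-to-back, no overlap).
Lucia starts before Ravi ends → Ravi and Lucia overlap.
Overlapping pairs: Declan & Jonas, Ingrid & Marcus, Ingrid & Mateo, Kenji & Mateo, Lucia & Ravi, Marcus & Mateo, Nadia & Ravi — 7 in total.

7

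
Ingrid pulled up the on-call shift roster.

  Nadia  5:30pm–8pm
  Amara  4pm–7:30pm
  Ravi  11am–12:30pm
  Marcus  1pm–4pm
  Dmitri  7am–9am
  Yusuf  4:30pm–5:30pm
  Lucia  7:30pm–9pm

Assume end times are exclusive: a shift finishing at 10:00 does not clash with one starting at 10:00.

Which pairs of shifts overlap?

Amara & Nadia, Amara & Yusuf, Lucia & Nadia

Two intervals overlap when each starts before the other ends.
Sorted by start: Dmitri, Ravi, Marcus, Amara, Yusuf, Nadia, Lucia.
Ravi starts after Dmitri ends; Dmitri is clear from here.
Marcus starts after Ravi ends; Ravi is clear from here.
Amara starts exactly when Marcus ends (back-to-back, no overlap); Marcus is clear from here.
Yusuf starts before Amara ends → Amara and Yusuf overlap.
Nadia starts before Amara ends → Amara and Nadia overlap.
Lucia starts exactly when Amara ends (back-to-back, no overlap).
Nadia starts exactly when Yusuf ends (back-to-back, no overlap); Yusuf is clear from here.
Lucia starts before Nadia ends → Nadia and Lucia overlap.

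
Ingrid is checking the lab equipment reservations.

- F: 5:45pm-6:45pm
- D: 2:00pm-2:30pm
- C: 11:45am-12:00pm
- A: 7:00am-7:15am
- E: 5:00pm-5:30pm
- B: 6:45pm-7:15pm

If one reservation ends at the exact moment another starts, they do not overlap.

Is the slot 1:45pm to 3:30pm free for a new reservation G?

No — it overlaps D

A: ends 7:15am at or before G starts 1:45pm → clear.
C: ends 12:00pm at or before G starts 1:45pm → clear.
D: starts 2:00pm before G ends 3:30pm, and ends 2:30pm after G starts 1:45pm → overlap.
E: starts 5:00pm at or after G ends 3:30pm → clear.
F: starts 5:45pm at or after G ends 3:30pm → clear.
B: starts 6:45pm at or after G ends 3:30pm → clear.
G overlaps D.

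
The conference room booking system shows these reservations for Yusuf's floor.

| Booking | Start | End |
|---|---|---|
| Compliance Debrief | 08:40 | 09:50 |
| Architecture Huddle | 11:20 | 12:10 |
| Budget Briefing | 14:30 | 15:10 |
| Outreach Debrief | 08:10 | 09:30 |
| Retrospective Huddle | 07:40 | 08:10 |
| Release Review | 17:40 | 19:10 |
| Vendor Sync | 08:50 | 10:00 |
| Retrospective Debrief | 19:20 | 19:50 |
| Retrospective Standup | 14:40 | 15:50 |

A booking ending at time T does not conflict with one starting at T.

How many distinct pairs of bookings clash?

4

Sorted by start: Retrospective Huddle, Outreach Debrief, Compliance Debrief, Vendor Sync, Architecture Huddle, Budget Briefing, Retrospective Standup, Release Review, Retrospective Debrief.
Outreach Debrief starts exactly when Retrospective Huddle ends (back-to-back, no overlap) — done with Retrospective Huddle.
Compliance Debrief starts before Outreach Debrief ends → Outreach Debrief and Compliance Debrief overlap.
Vendor Sync starts before Outreach Debrief ends → Outreach Debrief and Vendor Sync overlap.
Architecture Huddle starts after Outreach Debrief ends — done with Outreach Debrief.
Vendor Sync starts before Compliance Debrief ends → Compliance Debrief and Vendor Sync overlap.
Architecture Huddle starts after Compliance Debrief ends — done with Compliance Debrief.
Architecture Huddle starts after Vendor Sync ends — done with Vendor Sync.
Budget Briefing starts after Architecture Huddle ends — done with Architecture Huddle.
Retrospective Standup starts before Budget Briefing ends → Budget Briefing and Retrospective Standup overlap.
Release Review starts after Budget Briefing ends — done with Budget Briefing.
Release Review starts after Retrospective Standup ends — done with Retrospective Standup.
Retrospective Debrief starts after Release Review ends.
Overlapping pairs: Budget Briefing & Retrospective Standup, Compliance Debrief & Outreach Debrief, Compliance Debrief & Vendor Sync, Outreach Debrief & Vendor Sync — 4 in total.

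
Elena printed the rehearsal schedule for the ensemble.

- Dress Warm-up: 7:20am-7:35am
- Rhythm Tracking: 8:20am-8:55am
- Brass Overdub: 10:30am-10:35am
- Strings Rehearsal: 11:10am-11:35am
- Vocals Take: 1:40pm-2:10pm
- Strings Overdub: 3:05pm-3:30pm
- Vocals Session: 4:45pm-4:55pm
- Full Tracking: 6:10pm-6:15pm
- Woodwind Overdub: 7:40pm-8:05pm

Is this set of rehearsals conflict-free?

Sorted by start: Dress Warm-up, Rhythm Tracking, Brass Overdub, Strings Rehearsal, Vocals Take, Strings Overdub, Vocals Session, Full Tracking, Woodwind Overdub.
Rhythm Tracking starts after Dress Warm-up ends — done with Dress Warm-up.
Brass Overdub starts after Rhythm Tracking ends — done with Rhythm Tracking.
Strings Rehearsal starts after Brass Overdub ends — done with Brass Overdub.
Vocals Take starts after Strings Rehearsal ends — done with Strings Rehearsal.
Strings Overdub starts after Vocals Take ends — done with Vocals Take.
Vocals Session starts after Strings Overdub ends — done with Strings Overdub.
Full Tracking starts after Vocals Session ends — done with Vocals Session.
Woodwind Overdub starts after Full Tracking ends.
Every pair is clear; the schedule has no overlaps.

Yes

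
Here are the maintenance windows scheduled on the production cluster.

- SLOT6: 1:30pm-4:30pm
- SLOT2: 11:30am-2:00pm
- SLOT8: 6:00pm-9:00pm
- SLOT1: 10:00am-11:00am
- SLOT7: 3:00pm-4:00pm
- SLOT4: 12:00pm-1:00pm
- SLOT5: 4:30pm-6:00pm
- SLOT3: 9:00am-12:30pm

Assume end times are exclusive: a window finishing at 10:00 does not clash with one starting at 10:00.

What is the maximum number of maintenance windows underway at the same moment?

Sort all start/end points and keep a running count:
9:00am start SLOT3 → 1
10:00am start SLOT1 → 2
11:00am end SLOT1 → 1
11:30am start SLOT2 → 2
12:00pm start SLOT4 → 3
12:30pm end SLOT3 → 2
1:00pm end SLOT4 → 1
1:30pm start SLOT6 → 2
2:00pm end SLOT2 → 1
3:00pm start SLOT7 → 2
4:00pm end SLOT7 → 1
4:30pm end SLOT6 → 0
4:30pm start SLOT5 → 1
6:00pm end SLOT5 → 0
6:00pm start SLOT8 → 1
9:00pm end SLOT8 → 0
Peak is 3, at 12:00pm (SLOT2, SLOT3, SLOT4).

3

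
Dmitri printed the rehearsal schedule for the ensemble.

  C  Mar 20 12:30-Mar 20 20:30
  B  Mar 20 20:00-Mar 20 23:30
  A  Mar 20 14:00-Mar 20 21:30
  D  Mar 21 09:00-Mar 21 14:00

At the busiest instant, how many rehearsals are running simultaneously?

3

Sort all start/end points and keep a running count:
Mar 20 12:30 start C → 1
Mar 20 14:00 start A → 2
Mar 20 20:00 start B → 3
Mar 20 20:30 end C → 2
Mar 20 21:30 end A → 1
Mar 20 23:30 end B → 0
Mar 21 09:00 start D → 1
Mar 21 14:00 end D → 0
Peak is 3, at Mar 20 20:00 (A, B, C).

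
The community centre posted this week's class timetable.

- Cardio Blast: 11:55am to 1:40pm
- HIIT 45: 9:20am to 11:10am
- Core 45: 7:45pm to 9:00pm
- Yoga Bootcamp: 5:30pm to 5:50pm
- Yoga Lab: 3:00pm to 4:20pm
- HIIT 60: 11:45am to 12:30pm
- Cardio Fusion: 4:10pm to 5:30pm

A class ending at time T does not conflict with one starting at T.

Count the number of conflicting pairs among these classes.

Two intervals overlap when each starts before the other ends.
Sorted by start: HIIT 45, HIIT 60, Cardio Blast, Yoga Lab, Cardio Fusion, Yoga Bootcamp, Core 45.
HIIT 60 starts after HIIT 45 ends, so nothing later overlaps HIIT 45 either.
Cardio Blast starts before HIIT 60 ends → HIIT 60 and Cardio Blast overlap.
Yoga Lab starts after HIIT 60 ends, so nothing later overlaps HIIT 60 either.
Yoga Lab starts after Cardio Blast ends, so nothing later overlaps Cardio Blast either.
Cardio Fusion starts before Yoga Lab ends → Yoga Lab and Cardio Fusion overlap.
Yoga Bootcamp starts after Yoga Lab ends, so nothing later overlaps Yoga Lab either.
Yoga Bootcamp starts exactly when Cardio Fusion ends (back-to-back, no overlap), so nothing later overlaps Cardio Fusion either.
Core 45 starts after Yoga Bootcamp ends.
Overlapping pairs: Cardio Blast & HIIT 60, Cardio Fusion & Yoga Lab — 2 in total.

2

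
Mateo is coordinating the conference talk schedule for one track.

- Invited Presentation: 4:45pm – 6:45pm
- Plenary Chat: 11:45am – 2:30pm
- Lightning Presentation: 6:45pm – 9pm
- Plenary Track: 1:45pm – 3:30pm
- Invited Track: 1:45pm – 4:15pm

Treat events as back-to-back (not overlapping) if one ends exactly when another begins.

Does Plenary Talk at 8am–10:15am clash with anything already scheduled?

Plenary Chat: starts 11:45am at or after Plenary Talk ends 10:15am → clear.
Plenary Track: starts 1:45pm at or after Plenary Talk ends 10:15am → clear.
Invited Track: starts 1:45pm at or after Plenary Talk ends 10:15am → clear.
Invited Presentation: starts 4:45pm at or after Plenary Talk ends 10:15am → clear.
Lightning Presentation: starts 6:45pm at or after Plenary Talk ends 10:15am → clear.

No — it doesn't clash with anything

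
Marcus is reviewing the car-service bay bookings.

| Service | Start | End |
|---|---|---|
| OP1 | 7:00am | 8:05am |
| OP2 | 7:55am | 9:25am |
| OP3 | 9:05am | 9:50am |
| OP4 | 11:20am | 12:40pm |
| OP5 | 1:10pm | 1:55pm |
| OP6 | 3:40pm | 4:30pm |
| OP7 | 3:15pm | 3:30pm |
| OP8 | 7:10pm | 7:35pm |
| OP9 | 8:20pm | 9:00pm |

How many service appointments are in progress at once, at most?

Sweep the timeline, counting +1 at each start and −1 at each end (ends before starts at a tie):
7:00am start OP1 → 1
7:55am start OP2 → 2
8:05am end OP1 → 1
9:05am start OP3 → 2
9:25am end OP2 → 1
9:50am end OP3 → 0
11:20am start OP4 → 1
12:40pm end OP4 → 0
1:10pm start OP5 → 1
1:55pm end OP5 → 0
3:15pm start OP7 → 1
3:30pm end OP7 → 0
3:40pm start OP6 → 1
4:30pm end OP6 → 0
7:10pm start OP8 → 1
7:35pm end OP8 → 0
8:20pm start OP9 → 1
9:00pm end OP9 → 0
Peak is 2, at 7:55am (OP1, OP2).

2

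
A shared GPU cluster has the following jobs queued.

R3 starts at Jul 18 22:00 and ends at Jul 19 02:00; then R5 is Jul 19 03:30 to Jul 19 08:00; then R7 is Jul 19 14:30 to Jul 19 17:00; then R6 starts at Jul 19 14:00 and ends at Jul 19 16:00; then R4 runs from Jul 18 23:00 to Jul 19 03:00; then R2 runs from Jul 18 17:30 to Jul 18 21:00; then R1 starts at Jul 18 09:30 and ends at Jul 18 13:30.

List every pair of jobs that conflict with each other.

Sorted by start: R1, R2, R3, R4, R5, R6, R7.
R2 starts after R1 ends; R1 is clear from here.
R3 starts after R2 ends; R2 is clear from here.
R4 starts before R3 ends → R3 and R4 overlap.
R5 starts after R3 ends; R3 is clear from here.
R5 starts after R4 ends; R4 is clear from here.
R6 starts after R5 ends; R5 is clear from here.
R7 starts before R6 ends → R6 and R7 overlap.

R3 & R4, R6 & R7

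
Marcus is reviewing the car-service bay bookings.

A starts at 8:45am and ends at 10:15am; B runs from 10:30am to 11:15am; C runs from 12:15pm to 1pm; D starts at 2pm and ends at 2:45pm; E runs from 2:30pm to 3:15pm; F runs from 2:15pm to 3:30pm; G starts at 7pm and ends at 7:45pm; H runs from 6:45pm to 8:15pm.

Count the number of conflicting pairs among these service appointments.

4

Check each pair: they overlap iff neither finishes before the other starts.
Sorted by start: A, B, C, D, F, E, H, G.
B starts after A ends; A is clear from here.
C starts after B ends; B is clear from here.
D starts after C ends; C is clear from here.
F starts before D ends → D and F overlap.
E starts before D ends → D and E overlap.
H starts after D ends; D is clear from here.
E starts before F ends → F and E overlap.
H starts after F ends; F is clear from here.
H starts after E ends; E is clear from here.
G starts before H ends → H and G overlap.
Overlapping pairs: D & E, D & F, E & F, G & H — 4 in total.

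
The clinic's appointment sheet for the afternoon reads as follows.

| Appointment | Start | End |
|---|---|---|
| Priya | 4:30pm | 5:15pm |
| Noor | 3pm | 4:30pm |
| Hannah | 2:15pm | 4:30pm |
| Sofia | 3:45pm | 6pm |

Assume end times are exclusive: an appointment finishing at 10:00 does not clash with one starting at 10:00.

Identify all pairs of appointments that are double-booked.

Two intervals overlap when each starts before the other ends.
Sorted by start: Hannah, Noor, Sofia, Priya.
Noor starts before Hannah ends → Hannah and Noor overlap.
Sofia starts before Hannah ends → Hannah and Sofia overlap.
Priya starts exactly when Hannah ends (back-to-back, no overlap).
Sofia starts before Noor ends → Noor and Sofia overlap.
Priya starts exactly when Noor ends (back-to-back, no overlap).
Priya starts before Sofia ends → Sofia and Priya overlap.

Hannah & Noor, Hannah & Sofia, Noor & Sofia, Priya & Sofia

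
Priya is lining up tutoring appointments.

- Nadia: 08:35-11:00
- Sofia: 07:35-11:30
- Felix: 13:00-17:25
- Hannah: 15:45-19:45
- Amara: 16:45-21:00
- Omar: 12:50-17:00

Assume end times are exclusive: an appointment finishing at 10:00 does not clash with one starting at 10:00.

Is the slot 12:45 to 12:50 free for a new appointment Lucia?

Sofia: ends 11:30 at or before Lucia starts 12:45 → clear.
Nadia: ends 11:00 at or before Lucia starts 12:45 → clear.
Omar: starts 12:50 at or after Lucia ends 12:50 → clear.
Felix: starts 13:00 at or after Lucia ends 12:50 → clear.
Hannah: starts 15:45 at or after Lucia ends 12:50 → clear.
Amara: starts 16:45 at or after Lucia ends 12:50 → clear.

Yes — the slot is free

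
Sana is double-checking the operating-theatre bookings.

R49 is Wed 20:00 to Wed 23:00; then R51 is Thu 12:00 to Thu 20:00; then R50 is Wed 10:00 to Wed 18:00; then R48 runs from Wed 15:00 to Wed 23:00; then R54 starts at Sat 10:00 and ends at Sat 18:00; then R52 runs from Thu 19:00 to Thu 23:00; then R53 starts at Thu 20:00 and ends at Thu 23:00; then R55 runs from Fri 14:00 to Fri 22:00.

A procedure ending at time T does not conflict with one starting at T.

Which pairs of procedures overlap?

R48 & R49, R48 & R50, R51 & R52, R52 & R53

Sorted by start: R50, R48, R49, R51, R52, R53, R55, R54.
R48 starts before R50 ends → R50 and R48 overlap.
R49 starts after R50 ends — done with R50.
R49 starts before R48 ends → R48 and R49 overlap.
R51 starts after R48 ends — done with R48.
R51 starts after R49 ends — done with R49.
R52 starts before R51 ends → R51 and R52 overlap.
R53 starts exactly when R51 ends (back-to-back, no overlap) — done with R51.
R53 starts before R52 ends → R52 and R53 overlap.
R55 starts after R52 ends — done with R52.
R55 starts after R53 ends — done with R53.
R54 starts after R55 ends.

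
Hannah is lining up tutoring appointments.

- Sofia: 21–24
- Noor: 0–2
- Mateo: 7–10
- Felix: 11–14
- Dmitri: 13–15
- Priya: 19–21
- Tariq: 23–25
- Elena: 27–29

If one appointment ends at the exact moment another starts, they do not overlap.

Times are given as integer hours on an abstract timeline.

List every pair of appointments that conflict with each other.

Dmitri & Felix, Sofia & Tariq

Check each pair: they overlap iff neither finishes before the other starts.
Sorted by start: Noor, Mateo, Felix, Dmitri, Priya, Sofia, Tariq, Elena.
Mateo starts after Noor ends — done with Noor.
Felix starts after Mateo ends — done with Mateo.
Dmitri starts before Felix ends → Felix and Dmitri overlap.
Priya starts after Felix ends — done with Felix.
Priya starts after Dmitri ends — done with Dmitri.
Sofia starts exactly when Priya ends (back-to-back, no overlap) — done with Priya.
Tariq starts before Sofia ends → Sofia and Tariq overlap.
Elena starts after Sofia ends.
Elena starts after Tariq ends.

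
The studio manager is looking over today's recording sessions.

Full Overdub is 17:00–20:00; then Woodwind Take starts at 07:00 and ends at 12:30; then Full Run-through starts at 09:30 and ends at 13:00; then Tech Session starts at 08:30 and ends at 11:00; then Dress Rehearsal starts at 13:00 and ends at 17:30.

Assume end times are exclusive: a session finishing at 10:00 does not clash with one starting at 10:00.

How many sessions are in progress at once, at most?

Sweep the timeline, counting +1 at each start and −1 at each end (ends before starts at a tie):
07:00 start Woodwind Take → 1
08:30 start Tech Session → 2
09:30 start Full Run-through → 3
11:00 end Tech Session → 2
12:30 end Woodwind Take → 1
13:00 end Full Run-through → 0
13:00 start Dress Rehearsal → 1
17:00 start Full Overdub → 2
17:30 end Dress Rehearsal → 1
20:00 end Full Overdub → 0
Peak is 3, at 09:30 (Full Run-through, Tech Session, Woodwind Take).

3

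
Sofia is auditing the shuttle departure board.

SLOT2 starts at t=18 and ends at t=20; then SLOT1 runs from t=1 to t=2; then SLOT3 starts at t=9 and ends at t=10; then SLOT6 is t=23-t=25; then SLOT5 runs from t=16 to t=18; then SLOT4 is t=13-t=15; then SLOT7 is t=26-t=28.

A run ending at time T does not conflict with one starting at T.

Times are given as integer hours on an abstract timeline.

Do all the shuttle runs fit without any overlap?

Check each pair: they overlap iff neither finishes before the other starts.
Sorted by start: SLOT1, SLOT3, SLOT4, SLOT5, SLOT2, SLOT6, SLOT7.
SLOT3 starts after SLOT1 ends; SLOT1 is clear from here.
SLOT4 starts after SLOT3 ends; SLOT3 is clear from here.
SLOT5 starts after SLOT4 ends; SLOT4 is clear from here.
SLOT2 starts exactly when SLOT5 ends (back-to-back, no overlap); SLOT5 is clear from here.
SLOT6 starts after SLOT2 ends; SLOT2 is clear from here.
SLOT7 starts after SLOT6 ends.
Every pair is clear; the schedule has no overlaps.

Yes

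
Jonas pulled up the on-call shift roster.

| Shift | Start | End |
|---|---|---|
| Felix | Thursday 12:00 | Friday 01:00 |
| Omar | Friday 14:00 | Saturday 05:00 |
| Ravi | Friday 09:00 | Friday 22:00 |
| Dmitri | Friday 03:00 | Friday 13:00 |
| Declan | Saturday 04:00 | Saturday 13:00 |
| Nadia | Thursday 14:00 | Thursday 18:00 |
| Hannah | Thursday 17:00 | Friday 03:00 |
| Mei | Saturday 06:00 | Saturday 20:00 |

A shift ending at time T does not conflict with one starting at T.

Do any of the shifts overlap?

Yes

Sorted by start: Felix, Nadia, Hannah, Dmitri, Ravi, Omar, Declan, Mei.
Nadia starts before Felix ends → Felix and Nadia overlap.
That's a conflict, so the schedule is not conflict-free.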